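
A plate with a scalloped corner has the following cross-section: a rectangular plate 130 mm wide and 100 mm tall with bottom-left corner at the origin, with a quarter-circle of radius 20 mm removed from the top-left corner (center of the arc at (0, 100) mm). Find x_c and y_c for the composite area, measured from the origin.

plate: A = 130 × 100 = 13000.00, centroid at (65.00, 50.00).
removed quarter-circle: A = −¼π·20² = -314.16, centroid at (8.49, 91.51).
ΣA = 12685.84 mm², ΣAx_c = 842333.33 mm³, ΣAy_c = 621250.74 mm³.
x_c = 842333.33/12685.84 = 66.40 mm; y_c = 621250.74/12685.84 = 48.97 mm.

x_c = 66.40 mm, y_c = 48.97 mm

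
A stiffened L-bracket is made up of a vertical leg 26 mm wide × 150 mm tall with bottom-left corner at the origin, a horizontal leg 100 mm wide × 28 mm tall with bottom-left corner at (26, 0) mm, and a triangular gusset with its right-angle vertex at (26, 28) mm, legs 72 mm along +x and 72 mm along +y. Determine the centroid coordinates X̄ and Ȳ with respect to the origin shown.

X̄ = 42.31 mm, Ȳ = 50.20 mm

vertical leg: A = 26 × 150 = 3900.00, centroid at (13.00, 75.00).
horizontal leg: A = 100 × 28 = 2800.00, centroid at (76.00, 14.00).
gusset: A = ½·72·72 = 2592.00, centroid at (50.00, 52.00).
ΣA = 9292.00 mm², ΣAX̄ = 393100.00 mm³, ΣAȲ = 466484.00 mm³.
X̄ = 393100.00/9292.00 = 42.31 mm; Ȳ = 466484.00/9292.00 = 50.20 mm.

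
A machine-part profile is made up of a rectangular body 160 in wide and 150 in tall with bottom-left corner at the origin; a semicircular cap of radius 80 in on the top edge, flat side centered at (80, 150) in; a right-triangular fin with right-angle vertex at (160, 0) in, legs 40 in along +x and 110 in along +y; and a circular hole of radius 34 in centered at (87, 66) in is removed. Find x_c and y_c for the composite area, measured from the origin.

rectangular body: A = 160 × 150 = 24000.00, centroid at (80.00, 75.00).
semicircular top: A = ½π·80² = 10053.10, centroid at (80.00, 183.95).
triangular fin: A = ½·40·110 = 2200.00, centroid at (173.33, 36.67).
hole: A = −π·34² = -3631.68, centroid at (87.00, 66.00).
ΣA = 32621.42 in², ΣAx_c = 2789624.80 in³, ΣAy_c = 3490273.52 in³.
x_c = 2789624.80/32621.42 = 85.52 in; y_c = 3490273.52/32621.42 = 106.99 in.

x_c = 85.52 in, y_c = 106.99 in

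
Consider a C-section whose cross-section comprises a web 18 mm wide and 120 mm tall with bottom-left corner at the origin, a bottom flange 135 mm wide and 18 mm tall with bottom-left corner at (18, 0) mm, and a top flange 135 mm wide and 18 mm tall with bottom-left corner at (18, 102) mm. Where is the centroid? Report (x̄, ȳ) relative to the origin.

x̄ = 61.96 mm, ȳ = 60.00 mm

Part | A | x̄ᵢ | ȳᵢ | A·x̄ᵢ | A·ȳᵢ
web | 2160.00 | 9.00 | 60.00 | 19440.00 | 129600.00
bottom flange | 2430.00 | 85.50 | 9.00 | 207765.00 | 21870.00
top flange | 2430.00 | 85.50 | 111.00 | 207765.00 | 269730.00
Σ | 7020.00 |  |  | 434970.00 | 421200.00
x̄ = 434970.00 / 7020.00 = 61.96 mm
ȳ = 421200.00 / 7020.00 = 60.00 mm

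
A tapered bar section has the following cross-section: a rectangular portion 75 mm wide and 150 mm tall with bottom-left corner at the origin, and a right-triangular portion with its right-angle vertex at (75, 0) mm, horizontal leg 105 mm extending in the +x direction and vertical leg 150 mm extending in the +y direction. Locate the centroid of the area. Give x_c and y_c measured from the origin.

Part | A | x̄ᵢ | ȳᵢ | A·x̄ᵢ | A·ȳᵢ
rectangular portion | 11250.00 | 37.50 | 75.00 | 421875.00 | 843750.00
triangular portion | 7875.00 | 110.00 | 50.00 | 866250.00 | 393750.00
Σ | 19125.00 |  |  | 1288125.00 | 1237500.00
x_c = 1288125.00 / 19125.00 = 67.35 mm
y_c = 1237500.00 / 19125.00 = 64.71 mm

x_c = 67.35 mm, y_c = 64.71 mm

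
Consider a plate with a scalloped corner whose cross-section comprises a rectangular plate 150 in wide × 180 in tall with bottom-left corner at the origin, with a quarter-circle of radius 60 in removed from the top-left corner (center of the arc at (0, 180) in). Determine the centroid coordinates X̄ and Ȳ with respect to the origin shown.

X̄ = 80.79 in, Ȳ = 82.45 in

plate: A = 150 × 180 = 27000.00, centroid at (75.00, 90.00).
removed quarter-circle: A = −¼π·60² = -2827.43, centroid at (25.46, 154.54).
ΣA = 24172.57 in², ΣAX̄ = 1953000.00 in³, ΣAȲ = 1993061.99 in³.
X̄ = 1953000.00/24172.57 = 80.79 in; Ȳ = 1993061.99/24172.57 = 82.45 in.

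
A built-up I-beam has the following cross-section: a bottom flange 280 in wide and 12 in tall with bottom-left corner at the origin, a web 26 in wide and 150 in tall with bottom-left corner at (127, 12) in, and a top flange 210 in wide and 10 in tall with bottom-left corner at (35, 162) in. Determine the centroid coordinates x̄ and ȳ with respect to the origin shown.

bottom flange: A = 280 × 12 = 3360.00, centroid at (140.00, 6.00).
web: A = 26 × 150 = 3900.00, centroid at (140.00, 87.00).
top flange: A = 210 × 10 = 2100.00, centroid at (140.00, 167.00).
ΣA = 9360.00 in²
ΣAx̄ = (3360.00)(140.00) + (3900.00)(140.00) + (2100.00)(140.00) = 1310400.00 in³
ΣAȳ = (3360.00)(6.00) + (3900.00)(87.00) + (2100.00)(167.00) = 710160.00 in³
x̄ = 1310400.00 / 9360.00 = 140.00 in
ȳ = 710160.00 / 9360.00 = 75.87 in

x̄ = 140.00 in, ȳ = 75.87 in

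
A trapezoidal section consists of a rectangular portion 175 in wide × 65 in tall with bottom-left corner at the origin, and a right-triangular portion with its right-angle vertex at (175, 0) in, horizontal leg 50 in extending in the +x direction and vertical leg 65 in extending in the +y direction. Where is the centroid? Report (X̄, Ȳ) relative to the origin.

X̄ = 100.52 in, Ȳ = 31.15 in

rectangular portion: A = 175 × 65 = 11375.00, centroid at (87.50, 32.50).
triangular portion: A = ½·50·65 = 1625.00, centroid at (191.67, 21.67).
ΣA = 13000.00 in², ΣAX̄ = 1306770.83 in³, ΣAȲ = 404895.83 in³.
X̄ = 1306770.83/13000.00 = 100.52 in; Ȳ = 404895.83/13000.00 = 31.15 in.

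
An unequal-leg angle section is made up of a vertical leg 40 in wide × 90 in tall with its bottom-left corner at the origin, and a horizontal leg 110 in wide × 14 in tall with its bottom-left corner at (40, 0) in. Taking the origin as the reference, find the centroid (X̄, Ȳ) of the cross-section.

Part | A | x̄ᵢ | ȳᵢ | A·x̄ᵢ | A·ȳᵢ
vertical leg | 3600.00 | 20.00 | 45.00 | 72000.00 | 162000.00
horizontal leg | 1540.00 | 95.00 | 7.00 | 146300.00 | 10780.00
Σ | 5140.00 |  |  | 218300.00 | 172780.00
X̄ = 218300.00 / 5140.00 = 42.47 in
Ȳ = 172780.00 / 5140.00 = 33.61 in

X̄ = 42.47 in, Ȳ = 33.61 in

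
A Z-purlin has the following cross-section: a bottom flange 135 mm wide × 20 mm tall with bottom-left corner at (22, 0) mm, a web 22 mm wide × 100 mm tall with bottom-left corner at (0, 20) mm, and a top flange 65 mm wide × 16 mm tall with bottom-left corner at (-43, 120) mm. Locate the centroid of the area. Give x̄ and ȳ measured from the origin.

Part | A | x̄ᵢ | ȳᵢ | A·x̄ᵢ | A·ȳᵢ
bottom flange | 2700.00 | 89.50 | 10.00 | 241650.00 | 27000.00
web | 2200.00 | 11.00 | 70.00 | 24200.00 | 154000.00
top flange | 1040.00 | -10.50 | 128.00 | -10920.00 | 133120.00
Σ | 5940.00 |  |  | 254930.00 | 314120.00
x̄ = 254930.00 / 5940.00 = 42.92 mm
ȳ = 314120.00 / 5940.00 = 52.88 mm

x̄ = 42.92 mm, ȳ = 52.88 mm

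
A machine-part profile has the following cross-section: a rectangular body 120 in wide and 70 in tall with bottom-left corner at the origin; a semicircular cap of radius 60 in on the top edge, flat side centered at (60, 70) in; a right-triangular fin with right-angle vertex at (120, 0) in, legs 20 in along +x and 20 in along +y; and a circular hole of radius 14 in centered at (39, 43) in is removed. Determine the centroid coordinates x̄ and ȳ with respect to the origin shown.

x̄ = 61.93 in, ȳ = 59.29 in

rectangular body: A = 120 × 70 = 8400.00, centroid at (60.00, 35.00).
semicircular top: A = ½π·60² = 5654.87, centroid at (60.00, 95.46).
triangular fin: A = ½·20·20 = 200.00, centroid at (126.67, 6.67).
hole: A = −π·14² = -615.75, centroid at (39.00, 43.00).
ΣA = 13639.11 in²
ΣAx̄ = (8400.00)(60.00) + (5654.87)(60.00) + (200.00)(126.67) + (-615.75)(39.00) = 844611.01 in³
ΣAȳ = (8400.00)(35.00) + (5654.87)(95.46) + (200.00)(6.67) + (-615.75)(43.00) = 808696.66 in³
x̄ = 844611.01 / 13639.11 = 61.93 in
ȳ = 808696.66 / 13639.11 = 59.29 in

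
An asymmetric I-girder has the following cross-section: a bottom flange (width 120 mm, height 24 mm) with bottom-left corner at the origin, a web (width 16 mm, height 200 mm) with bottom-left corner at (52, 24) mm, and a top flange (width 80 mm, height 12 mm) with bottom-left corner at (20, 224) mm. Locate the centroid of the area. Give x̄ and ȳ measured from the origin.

bottom flange: A = 120 × 24 = 2880.00, centroid at (60.00, 12.00).
web: A = 16 × 200 = 3200.00, centroid at (60.00, 124.00).
top flange: A = 80 × 12 = 960.00, centroid at (60.00, 230.00).
ΣA = 7040.00 mm², ΣAx̄ = 422400.00 mm³, ΣAȳ = 652160.00 mm³.
x̄ = 422400.00/7040.00 = 60.00 mm; ȳ = 652160.00/7040.00 = 92.64 mm.

x̄ = 60.00 mm, ȳ = 92.64 mm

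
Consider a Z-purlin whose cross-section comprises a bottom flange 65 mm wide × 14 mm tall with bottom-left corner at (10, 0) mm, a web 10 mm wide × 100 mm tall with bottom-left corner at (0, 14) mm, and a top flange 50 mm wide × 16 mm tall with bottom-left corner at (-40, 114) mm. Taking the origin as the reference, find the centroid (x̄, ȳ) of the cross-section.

bottom flange: A = 65 × 14 = 910.00, centroid at (42.50, 7.00).
web: A = 10 × 100 = 1000.00, centroid at (5.00, 64.00).
top flange: A = 50 × 16 = 800.00, centroid at (-15.00, 122.00).
ΣA = 2710.00 mm², ΣAx̄ = 31675.00 mm³, ΣAȳ = 167970.00 mm³.
x̄ = 31675.00/2710.00 = 11.69 mm; ȳ = 167970.00/2710.00 = 61.98 mm.

x̄ = 11.69 mm, ȳ = 61.98 mm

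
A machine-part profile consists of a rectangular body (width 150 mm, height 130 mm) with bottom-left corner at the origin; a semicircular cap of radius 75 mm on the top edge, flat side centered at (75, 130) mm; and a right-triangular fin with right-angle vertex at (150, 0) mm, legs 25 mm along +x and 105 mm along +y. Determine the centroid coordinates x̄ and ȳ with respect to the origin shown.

rectangular body: A = 150 × 130 = 19500.00, centroid at (75.00, 65.00).
semicircular top: A = ½π·75² = 8835.73, centroid at (75.00, 161.83).
triangular fin: A = ½·25·105 = 1312.50, centroid at (158.33, 35.00).
ΣA = 29648.23 mm²
ΣAx̄ = (19500.00)(75.00) + (8835.73)(75.00) + (1312.50)(158.33) = 2332992.20 mm³
ΣAȳ = (19500.00)(65.00) + (8835.73)(161.83) + (1312.50)(35.00) = 2743332.31 mm³
x̄ = 2332992.20 / 29648.23 = 78.69 mm
ȳ = 2743332.31 / 29648.23 = 92.53 mm

x̄ = 78.69 mm, ȳ = 92.53 mm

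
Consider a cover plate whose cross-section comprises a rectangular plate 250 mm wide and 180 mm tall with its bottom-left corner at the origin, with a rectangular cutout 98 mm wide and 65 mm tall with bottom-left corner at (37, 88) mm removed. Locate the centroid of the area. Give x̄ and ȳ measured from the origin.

plate: A = 250 × 180 = 45000.00, centroid at (125.00, 90.00).
hole: A = −(98 × 65) = -6370.00, centroid at (86.00, 120.50).
ΣA = 38630.00 mm²
ΣAx̄ = (45000.00)(125.00) + (-6370.00)(86.00) = 5077180.00 mm³
ΣAȳ = (45000.00)(90.00) + (-6370.00)(120.50) = 3282415.00 mm³
x̄ = 5077180.00 / 38630.00 = 131.43 mm
ȳ = 3282415.00 / 38630.00 = 84.97 mm

x̄ = 131.43 mm, ȳ = 84.97 mm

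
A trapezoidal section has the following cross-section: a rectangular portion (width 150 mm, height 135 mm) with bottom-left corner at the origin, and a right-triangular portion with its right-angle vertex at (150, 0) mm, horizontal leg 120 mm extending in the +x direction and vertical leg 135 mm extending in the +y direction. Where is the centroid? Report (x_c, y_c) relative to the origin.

x_c = 107.86 mm, y_c = 61.07 mm

rectangular portion: A = 150 × 135 = 20250.00, centroid at (75.00, 67.50).
triangular portion: A = ½·120·135 = 8100.00, centroid at (190.00, 45.00).
ΣA = 28350.00 mm²
ΣAx_c = (20250.00)(75.00) + (8100.00)(190.00) = 3057750.00 mm³
ΣAy_c = (20250.00)(67.50) + (8100.00)(45.00) = 1731375.00 mm³
x_c = 3057750.00 / 28350.00 = 107.86 mm
y_c = 1731375.00 / 28350.00 = 61.07 mm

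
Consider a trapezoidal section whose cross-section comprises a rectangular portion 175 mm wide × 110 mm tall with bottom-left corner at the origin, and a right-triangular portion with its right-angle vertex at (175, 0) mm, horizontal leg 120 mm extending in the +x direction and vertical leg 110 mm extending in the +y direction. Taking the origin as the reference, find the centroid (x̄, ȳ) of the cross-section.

rectangular portion: A = 175 × 110 = 19250.00, centroid at (87.50, 55.00).
triangular portion: A = ½·120·110 = 6600.00, centroid at (215.00, 36.67).
ΣA = 25850.00 mm², ΣAx̄ = 3103375.00 mm³, ΣAȳ = 1300750.00 mm³.
x̄ = 3103375.00/25850.00 = 120.05 mm; ȳ = 1300750.00/25850.00 = 50.32 mm.

x̄ = 120.05 mm, ȳ = 50.32 mm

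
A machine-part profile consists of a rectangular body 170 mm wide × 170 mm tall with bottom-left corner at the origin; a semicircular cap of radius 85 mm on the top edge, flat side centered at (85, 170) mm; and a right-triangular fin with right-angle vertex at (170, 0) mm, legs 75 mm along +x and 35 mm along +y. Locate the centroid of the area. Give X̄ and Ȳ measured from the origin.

X̄ = 88.47 mm, Ȳ = 115.75 mm

Part | A | x̄ᵢ | ȳᵢ | A·x̄ᵢ | A·ȳᵢ
rectangular body | 28900.00 | 85.00 | 85.00 | 2456500.00 | 2456500.00
semicircular top | 11349.00 | 85.00 | 206.08 | 964665.29 | 2338747.26
triangular fin | 1312.50 | 195.00 | 11.67 | 255937.50 | 15312.50
Σ | 41561.50 |  |  | 3677102.79 | 4810559.76
X̄ = 3677102.79 / 41561.50 = 88.47 mm
Ȳ = 4810559.76 / 41561.50 = 115.75 mm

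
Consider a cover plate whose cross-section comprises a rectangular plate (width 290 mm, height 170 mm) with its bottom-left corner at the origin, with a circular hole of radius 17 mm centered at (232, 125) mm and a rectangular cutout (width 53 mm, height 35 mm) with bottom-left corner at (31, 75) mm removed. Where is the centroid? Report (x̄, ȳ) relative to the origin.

x̄ = 146.79 mm, ȳ = 83.92 mm

plate: A = 290 × 170 = 49300.00, centroid at (145.00, 85.00).
hole 1: A = −π·17² = -907.92, centroid at (232.00, 125.00).
hole 2: A = −(53 × 35) = -1855.00, centroid at (57.50, 92.50).
ΣA = 46537.08 mm²
ΣAx̄ = (49300.00)(145.00) + (-907.92)(232.00) + (-1855.00)(57.50) = 6831200.00 mm³
ΣAȳ = (49300.00)(85.00) + (-907.92)(125.00) + (-1855.00)(92.50) = 3905422.47 mm³
x̄ = 6831200.00 / 46537.08 = 146.79 mm
ȳ = 3905422.47 / 46537.08 = 83.92 mm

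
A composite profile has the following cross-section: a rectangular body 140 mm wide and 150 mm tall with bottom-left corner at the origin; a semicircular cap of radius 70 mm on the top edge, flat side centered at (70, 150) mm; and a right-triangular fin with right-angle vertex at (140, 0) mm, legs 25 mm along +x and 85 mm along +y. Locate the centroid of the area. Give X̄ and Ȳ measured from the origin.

X̄ = 72.80 mm, Ȳ = 100.42 mm

rectangular body: A = 140 × 150 = 21000.00, centroid at (70.00, 75.00).
semicircular top: A = ½π·70² = 7696.90, centroid at (70.00, 179.71).
triangular fin: A = ½·25·85 = 1062.50, centroid at (148.33, 28.33).
ΣA = 29759.40 mm²
ΣAX̄ = (21000.00)(70.00) + (7696.90)(70.00) + (1062.50)(148.33) = 2166387.31 mm³
ΣAȲ = (21000.00)(75.00) + (7696.90)(179.71) + (1062.50)(28.33) = 2988306.13 mm³
X̄ = 2166387.31 / 29759.40 = 72.80 mm
Ȳ = 2988306.13 / 29759.40 = 100.42 mm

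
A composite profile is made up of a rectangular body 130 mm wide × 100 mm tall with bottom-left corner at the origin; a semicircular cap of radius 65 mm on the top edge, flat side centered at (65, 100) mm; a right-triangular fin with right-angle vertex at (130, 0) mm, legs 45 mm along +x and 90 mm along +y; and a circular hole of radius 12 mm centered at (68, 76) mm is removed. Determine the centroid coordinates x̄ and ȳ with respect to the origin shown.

rectangular body: A = 130 × 100 = 13000.00, centroid at (65.00, 50.00).
semicircular top: A = ½π·65² = 6636.61, centroid at (65.00, 127.59).
triangular fin: A = ½·45·90 = 2025.00, centroid at (145.00, 30.00).
hole: A = −π·12² = -452.39, centroid at (68.00, 76.00).
ΣA = 21209.23 mm², ΣAx̄ = 1539242.47 mm³, ΣAȳ = 1523113.19 mm³.
x̄ = 1539242.47/21209.23 = 72.57 mm; ȳ = 1523113.19/21209.23 = 71.81 mm.

x̄ = 72.57 mm, ȳ = 71.81 mm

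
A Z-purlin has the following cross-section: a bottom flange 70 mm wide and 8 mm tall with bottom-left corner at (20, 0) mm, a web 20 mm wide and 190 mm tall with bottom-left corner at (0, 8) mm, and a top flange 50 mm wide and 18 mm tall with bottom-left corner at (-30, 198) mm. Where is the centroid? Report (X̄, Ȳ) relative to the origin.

Part | A | x̄ᵢ | ȳᵢ | A·x̄ᵢ | A·ȳᵢ
bottom flange | 560.00 | 55.00 | 4.00 | 30800.00 | 2240.00
web | 3800.00 | 10.00 | 103.00 | 38000.00 | 391400.00
top flange | 900.00 | -5.00 | 207.00 | -4500.00 | 186300.00
Σ | 5260.00 |  |  | 64300.00 | 579940.00
X̄ = 64300.00 / 5260.00 = 12.22 mm
Ȳ = 579940.00 / 5260.00 = 110.25 mm

X̄ = 12.22 mm, Ȳ = 110.25 mm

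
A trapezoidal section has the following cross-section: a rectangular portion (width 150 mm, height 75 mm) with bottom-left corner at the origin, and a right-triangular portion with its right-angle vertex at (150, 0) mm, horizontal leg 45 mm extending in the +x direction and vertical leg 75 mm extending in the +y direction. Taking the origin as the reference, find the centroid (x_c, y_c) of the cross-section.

rectangular portion: A = 150 × 75 = 11250.00, centroid at (75.00, 37.50).
triangular portion: A = ½·45·75 = 1687.50, centroid at (165.00, 25.00).
ΣA = 12937.50 mm², ΣAx_c = 1122187.50 mm³, ΣAy_c = 464062.50 mm³.
x_c = 1122187.50/12937.50 = 86.74 mm; y_c = 464062.50/12937.50 = 35.87 mm.

x_c = 86.74 mm, y_c = 35.87 mm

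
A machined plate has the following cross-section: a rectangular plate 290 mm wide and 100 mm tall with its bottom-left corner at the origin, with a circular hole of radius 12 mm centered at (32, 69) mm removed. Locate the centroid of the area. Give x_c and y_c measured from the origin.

x_c = 146.79 mm, y_c = 49.70 mm

Part | A | x̄ᵢ | ȳᵢ | A·x̄ᵢ | A·ȳᵢ
plate | 29000.00 | 145.00 | 50.00 | 4205000.00 | 1450000.00
hole | -452.39 | 32.00 | 69.00 | -14476.46 | -31214.86
Σ | 28547.61 |  |  | 4190523.54 | 1418785.14
x_c = 4190523.54 / 28547.61 = 146.79 mm
y_c = 1418785.14 / 28547.61 = 49.70 mm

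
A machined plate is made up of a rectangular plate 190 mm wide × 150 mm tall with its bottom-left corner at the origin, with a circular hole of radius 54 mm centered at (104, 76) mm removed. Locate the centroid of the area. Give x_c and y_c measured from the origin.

x_c = 90.74 mm, y_c = 74.53 mm

plate: A = 190 × 150 = 28500.00, centroid at (95.00, 75.00).
hole: A = −π·54² = -9160.88, centroid at (104.00, 76.00).
ΣA = 19339.12 mm², ΣAx_c = 1754768.05 mm³, ΣAy_c = 1441272.80 mm³.
x_c = 1754768.05/19339.12 = 90.74 mm; y_c = 1441272.80/19339.12 = 74.53 mm.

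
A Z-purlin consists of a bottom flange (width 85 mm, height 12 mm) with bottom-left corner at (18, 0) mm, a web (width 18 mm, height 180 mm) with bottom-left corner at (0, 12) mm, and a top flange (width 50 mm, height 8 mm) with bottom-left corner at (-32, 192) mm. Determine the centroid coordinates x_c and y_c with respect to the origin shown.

x_c = 18.90 mm, y_c = 89.06 mm

Part | A | x̄ᵢ | ȳᵢ | A·x̄ᵢ | A·ȳᵢ
bottom flange | 1020.00 | 60.50 | 6.00 | 61710.00 | 6120.00
web | 3240.00 | 9.00 | 102.00 | 29160.00 | 330480.00
top flange | 400.00 | -7.00 | 196.00 | -2800.00 | 78400.00
Σ | 4660.00 |  |  | 88070.00 | 415000.00
x_c = 88070.00 / 4660.00 = 18.90 mm
y_c = 415000.00 / 4660.00 = 89.06 mm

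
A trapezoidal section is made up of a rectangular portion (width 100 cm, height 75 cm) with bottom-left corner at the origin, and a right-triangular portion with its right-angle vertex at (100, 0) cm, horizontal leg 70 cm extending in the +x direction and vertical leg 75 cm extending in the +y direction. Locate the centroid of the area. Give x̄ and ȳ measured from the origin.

x̄ = 69.01 cm, ȳ = 34.26 cm

rectangular portion: A = 100 × 75 = 7500.00, centroid at (50.00, 37.50).
triangular portion: A = ½·70·75 = 2625.00, centroid at (123.33, 25.00).
ΣA = 10125.00 cm²
ΣAx̄ = (7500.00)(50.00) + (2625.00)(123.33) = 698750.00 cm³
ΣAȳ = (7500.00)(37.50) + (2625.00)(25.00) = 346875.00 cm³
x̄ = 698750.00 / 10125.00 = 69.01 cm
ȳ = 346875.00 / 10125.00 = 34.26 cm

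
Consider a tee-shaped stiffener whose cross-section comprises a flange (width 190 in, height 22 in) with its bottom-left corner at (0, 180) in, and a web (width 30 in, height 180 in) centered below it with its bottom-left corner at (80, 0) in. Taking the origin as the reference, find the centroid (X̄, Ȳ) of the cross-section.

web: A = 30 × 180 = 5400.00, centroid at (95.00, 90.00).
flange: A = 190 × 22 = 4180.00, centroid at (95.00, 191.00).
ΣA = 9580.00 in²
ΣAX̄ = (5400.00)(95.00) + (4180.00)(95.00) = 910100.00 in³
ΣAȲ = (5400.00)(90.00) + (4180.00)(191.00) = 1284380.00 in³
X̄ = 910100.00 / 9580.00 = 95.00 in
Ȳ = 1284380.00 / 9580.00 = 134.07 in

X̄ = 95.00 in, Ȳ = 134.07 in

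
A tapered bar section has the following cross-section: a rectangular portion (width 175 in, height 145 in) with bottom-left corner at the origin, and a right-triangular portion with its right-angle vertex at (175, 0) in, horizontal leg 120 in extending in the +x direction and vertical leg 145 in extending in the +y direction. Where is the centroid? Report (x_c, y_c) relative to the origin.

x_c = 120.05 in, y_c = 66.33 in

rectangular portion: A = 175 × 145 = 25375.00, centroid at (87.50, 72.50).
triangular portion: A = ½·120·145 = 8700.00, centroid at (215.00, 48.33).
ΣA = 34075.00 in², ΣAx_c = 4090812.50 in³, ΣAy_c = 2260187.50 in³.
x_c = 4090812.50/34075.00 = 120.05 in; y_c = 2260187.50/34075.00 = 66.33 in.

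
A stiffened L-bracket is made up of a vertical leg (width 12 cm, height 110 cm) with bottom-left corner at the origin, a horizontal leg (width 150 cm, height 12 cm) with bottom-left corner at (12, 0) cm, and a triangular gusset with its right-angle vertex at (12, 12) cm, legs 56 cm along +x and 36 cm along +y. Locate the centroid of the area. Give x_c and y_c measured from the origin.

Part | A | x̄ᵢ | ȳᵢ | A·x̄ᵢ | A·ȳᵢ
vertical leg | 1320.00 | 6.00 | 55.00 | 7920.00 | 72600.00
horizontal leg | 1800.00 | 87.00 | 6.00 | 156600.00 | 10800.00
gusset | 1008.00 | 30.67 | 24.00 | 30912.00 | 24192.00
Σ | 4128.00 |  |  | 195432.00 | 107592.00
x_c = 195432.00 / 4128.00 = 47.34 cm
y_c = 107592.00 / 4128.00 = 26.06 cm

x_c = 47.34 cm, y_c = 26.06 cm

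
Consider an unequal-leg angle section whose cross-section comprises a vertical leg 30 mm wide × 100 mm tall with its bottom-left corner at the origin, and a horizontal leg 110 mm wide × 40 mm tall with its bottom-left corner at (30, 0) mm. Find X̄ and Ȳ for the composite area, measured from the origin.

X̄ = 56.62 mm, Ȳ = 32.16 mm

vertical leg: A = 30 × 100 = 3000.00, centroid at (15.00, 50.00).
horizontal leg: A = 110 × 40 = 4400.00, centroid at (85.00, 20.00).
ΣA = 7400.00 mm²
ΣAX̄ = (3000.00)(15.00) + (4400.00)(85.00) = 419000.00 mm³
ΣAȲ = (3000.00)(50.00) + (4400.00)(20.00) = 238000.00 mm³
X̄ = 419000.00 / 7400.00 = 56.62 mm
Ȳ = 238000.00 / 7400.00 = 32.16 mm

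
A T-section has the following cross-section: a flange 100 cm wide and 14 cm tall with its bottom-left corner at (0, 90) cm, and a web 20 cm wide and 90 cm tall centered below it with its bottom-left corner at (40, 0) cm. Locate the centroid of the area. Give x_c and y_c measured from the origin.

Part | A | x̄ᵢ | ȳᵢ | A·x̄ᵢ | A·ȳᵢ
web | 1800.00 | 50.00 | 45.00 | 90000.00 | 81000.00
flange | 1400.00 | 50.00 | 97.00 | 70000.00 | 135800.00
Σ | 3200.00 |  |  | 160000.00 | 216800.00
x_c = 160000.00 / 3200.00 = 50.00 cm
y_c = 216800.00 / 3200.00 = 67.75 cm

x_c = 50.00 cm, y_c = 67.75 cm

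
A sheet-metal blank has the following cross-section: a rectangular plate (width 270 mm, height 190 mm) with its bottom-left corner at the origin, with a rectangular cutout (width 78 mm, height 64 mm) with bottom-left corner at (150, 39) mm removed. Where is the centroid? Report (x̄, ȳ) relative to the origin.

plate: A = 270 × 190 = 51300.00, centroid at (135.00, 95.00).
hole: A = −(78 × 64) = -4992.00, centroid at (189.00, 71.00).
ΣA = 46308.00 mm², ΣAx̄ = 5982012.00 mm³, ΣAȳ = 4519068.00 mm³.
x̄ = 5982012.00/46308.00 = 129.18 mm; ȳ = 4519068.00/46308.00 = 97.59 mm.

x̄ = 129.18 mm, ȳ = 97.59 mm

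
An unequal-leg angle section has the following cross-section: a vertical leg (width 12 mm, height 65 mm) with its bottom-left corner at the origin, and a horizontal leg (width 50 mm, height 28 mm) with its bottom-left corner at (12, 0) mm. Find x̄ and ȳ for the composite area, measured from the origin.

x̄ = 25.91 mm, ȳ = 20.62 mm

vertical leg: A = 12 × 65 = 780.00, centroid at (6.00, 32.50).
horizontal leg: A = 50 × 28 = 1400.00, centroid at (37.00, 14.00).
ΣA = 2180.00 mm²
ΣAx̄ = (780.00)(6.00) + (1400.00)(37.00) = 56480.00 mm³
ΣAȳ = (780.00)(32.50) + (1400.00)(14.00) = 44950.00 mm³
x̄ = 56480.00 / 2180.00 = 25.91 mm
ȳ = 44950.00 / 2180.00 = 20.62 mm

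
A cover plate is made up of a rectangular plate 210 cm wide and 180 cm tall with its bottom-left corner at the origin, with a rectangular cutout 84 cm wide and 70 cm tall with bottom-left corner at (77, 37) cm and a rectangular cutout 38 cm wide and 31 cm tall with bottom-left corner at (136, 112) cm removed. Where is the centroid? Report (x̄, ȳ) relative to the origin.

plate: A = 210 × 180 = 37800.00, centroid at (105.00, 90.00).
hole 1: A = −(84 × 70) = -5880.00, centroid at (119.00, 72.00).
hole 2: A = −(38 × 31) = -1178.00, centroid at (155.00, 127.50).
ΣA = 30742.00 cm², ΣAx̄ = 3086690.00 cm³, ΣAȳ = 2828445.00 cm³.
x̄ = 3086690.00/30742.00 = 100.41 cm; ȳ = 2828445.00/30742.00 = 92.01 cm.

x̄ = 100.41 cm, ȳ = 92.01 cm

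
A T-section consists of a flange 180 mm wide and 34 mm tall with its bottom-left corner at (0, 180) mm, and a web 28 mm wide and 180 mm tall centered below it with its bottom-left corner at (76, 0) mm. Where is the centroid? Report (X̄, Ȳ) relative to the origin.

X̄ = 90.00 mm, Ȳ = 148.68 mm

web: A = 28 × 180 = 5040.00, centroid at (90.00, 90.00).
flange: A = 180 × 34 = 6120.00, centroid at (90.00, 197.00).
ΣA = 11160.00 mm²
ΣAX̄ = (5040.00)(90.00) + (6120.00)(90.00) = 1004400.00 mm³
ΣAȲ = (5040.00)(90.00) + (6120.00)(197.00) = 1659240.00 mm³
X̄ = 1004400.00 / 11160.00 = 90.00 mm
Ȳ = 1659240.00 / 11160.00 = 148.68 mm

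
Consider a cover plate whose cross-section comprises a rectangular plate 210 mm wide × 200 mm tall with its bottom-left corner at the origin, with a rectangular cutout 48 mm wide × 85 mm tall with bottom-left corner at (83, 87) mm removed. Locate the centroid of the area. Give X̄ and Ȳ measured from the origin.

Part | A | x̄ᵢ | ȳᵢ | A·x̄ᵢ | A·ȳᵢ
plate | 42000.00 | 105.00 | 100.00 | 4410000.00 | 4200000.00
hole | -4080.00 | 107.00 | 129.50 | -436560.00 | -528360.00
Σ | 37920.00 |  |  | 3973440.00 | 3671640.00
X̄ = 3973440.00 / 37920.00 = 104.78 mm
Ȳ = 3671640.00 / 37920.00 = 96.83 mm

X̄ = 104.78 mm, Ȳ = 96.83 mm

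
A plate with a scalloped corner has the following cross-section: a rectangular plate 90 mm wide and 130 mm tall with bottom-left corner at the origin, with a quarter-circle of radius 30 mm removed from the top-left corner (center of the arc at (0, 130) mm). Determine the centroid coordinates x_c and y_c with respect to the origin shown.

x_c = 47.07 mm, y_c = 61.64 mm

plate: A = 90 × 130 = 11700.00, centroid at (45.00, 65.00).
removed quarter-circle: A = −¼π·30² = -706.86, centroid at (12.73, 117.27).
ΣA = 10993.14 mm², ΣAx_c = 517500.00 mm³, ΣAy_c = 677608.41 mm³.
x_c = 517500.00/10993.14 = 47.07 mm; y_c = 677608.41/10993.14 = 61.64 mm.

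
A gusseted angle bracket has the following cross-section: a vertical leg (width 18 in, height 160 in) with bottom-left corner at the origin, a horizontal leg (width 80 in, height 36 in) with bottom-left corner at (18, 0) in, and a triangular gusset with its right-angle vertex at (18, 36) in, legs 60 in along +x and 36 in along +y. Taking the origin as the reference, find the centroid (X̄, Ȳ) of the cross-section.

X̄ = 34.21 in, Ȳ = 48.84 in

vertical leg: A = 18 × 160 = 2880.00, centroid at (9.00, 80.00).
horizontal leg: A = 80 × 36 = 2880.00, centroid at (58.00, 18.00).
gusset: A = ½·60·36 = 1080.00, centroid at (38.00, 48.00).
ΣA = 6840.00 in², ΣAX̄ = 234000.00 in³, ΣAȲ = 334080.00 in³.
X̄ = 234000.00/6840.00 = 34.21 in; Ȳ = 334080.00/6840.00 = 48.84 in.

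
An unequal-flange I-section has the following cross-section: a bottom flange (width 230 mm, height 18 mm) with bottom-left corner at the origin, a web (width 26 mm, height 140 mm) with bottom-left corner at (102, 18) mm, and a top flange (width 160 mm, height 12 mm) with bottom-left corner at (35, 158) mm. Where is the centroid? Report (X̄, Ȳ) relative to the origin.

bottom flange: A = 230 × 18 = 4140.00, centroid at (115.00, 9.00).
web: A = 26 × 140 = 3640.00, centroid at (115.00, 88.00).
top flange: A = 160 × 12 = 1920.00, centroid at (115.00, 164.00).
ΣA = 9700.00 mm²
ΣAX̄ = (4140.00)(115.00) + (3640.00)(115.00) + (1920.00)(115.00) = 1115500.00 mm³
ΣAȲ = (4140.00)(9.00) + (3640.00)(88.00) + (1920.00)(164.00) = 672460.00 mm³
X̄ = 1115500.00 / 9700.00 = 115.00 mm
Ȳ = 672460.00 / 9700.00 = 69.33 mm

X̄ = 115.00 mm, Ȳ = 69.33 mm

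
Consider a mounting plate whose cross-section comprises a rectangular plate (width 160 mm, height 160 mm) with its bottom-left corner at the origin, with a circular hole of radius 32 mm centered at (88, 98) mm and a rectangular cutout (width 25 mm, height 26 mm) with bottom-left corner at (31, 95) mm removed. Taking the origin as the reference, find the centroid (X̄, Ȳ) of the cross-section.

Part | A | x̄ᵢ | ȳᵢ | A·x̄ᵢ | A·ȳᵢ
plate | 25600.00 | 80.00 | 80.00 | 2048000.00 | 2048000.00
hole 1 | -3216.99 | 88.00 | 98.00 | -283095.20 | -315265.11
hole 2 | -650.00 | 43.50 | 108.00 | -28275.00 | -70200.00
Σ | 21733.01 |  |  | 1736629.80 | 1662534.89
X̄ = 1736629.80 / 21733.01 = 79.91 mm
Ȳ = 1662534.89 / 21733.01 = 76.50 mm

X̄ = 79.91 mm, Ȳ = 76.50 mm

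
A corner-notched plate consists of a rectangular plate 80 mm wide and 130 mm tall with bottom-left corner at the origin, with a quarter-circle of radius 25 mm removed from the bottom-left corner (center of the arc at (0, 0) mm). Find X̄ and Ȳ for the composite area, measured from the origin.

X̄ = 41.46 mm, Ȳ = 67.69 mm

plate: A = 80 × 130 = 10400.00, centroid at (40.00, 65.00).
removed quarter-circle: A = −¼π·25² = -490.87, centroid at (10.61, 10.61).
ΣA = 9909.13 mm²
ΣAX̄ = (10400.00)(40.00) + (-490.87)(10.61) = 410791.67 mm³
ΣAȲ = (10400.00)(65.00) + (-490.87)(10.61) = 670791.67 mm³
X̄ = 410791.67 / 9909.13 = 41.46 mm
Ȳ = 670791.67 / 9909.13 = 67.69 mm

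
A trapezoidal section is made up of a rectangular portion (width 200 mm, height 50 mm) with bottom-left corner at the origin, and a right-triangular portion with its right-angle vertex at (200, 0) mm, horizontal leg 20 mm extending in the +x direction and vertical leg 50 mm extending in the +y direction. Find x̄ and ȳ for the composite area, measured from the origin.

x̄ = 105.08 mm, ȳ = 24.60 mm

rectangular portion: A = 200 × 50 = 10000.00, centroid at (100.00, 25.00).
triangular portion: A = ½·20·50 = 500.00, centroid at (206.67, 16.67).
ΣA = 10500.00 mm², ΣAx̄ = 1103333.33 mm³, ΣAȳ = 258333.33 mm³.
x̄ = 1103333.33/10500.00 = 105.08 mm; ȳ = 258333.33/10500.00 = 24.60 mm.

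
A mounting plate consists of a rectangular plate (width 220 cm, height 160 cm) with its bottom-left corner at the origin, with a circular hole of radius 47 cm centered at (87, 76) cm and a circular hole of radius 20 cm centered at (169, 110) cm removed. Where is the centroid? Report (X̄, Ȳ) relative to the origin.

plate: A = 220 × 160 = 35200.00, centroid at (110.00, 80.00).
hole 1: A = −π·47² = -6939.78, centroid at (87.00, 76.00).
hole 2: A = −π·20² = -1256.64, centroid at (169.00, 110.00).
ΣA = 27003.58 cm², ΣAX̄ = 3055867.64 cm³, ΣAȲ = 2150346.78 cm³.
X̄ = 3055867.64/27003.58 = 113.17 cm; Ȳ = 2150346.78/27003.58 = 79.63 cm.

X̄ = 113.17 cm, Ȳ = 79.63 cm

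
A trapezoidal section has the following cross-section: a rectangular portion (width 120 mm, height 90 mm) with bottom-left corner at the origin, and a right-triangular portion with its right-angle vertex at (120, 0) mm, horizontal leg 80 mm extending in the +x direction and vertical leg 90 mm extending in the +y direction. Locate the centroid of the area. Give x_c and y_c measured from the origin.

Part | A | x̄ᵢ | ȳᵢ | A·x̄ᵢ | A·ȳᵢ
rectangular portion | 10800.00 | 60.00 | 45.00 | 648000.00 | 486000.00
triangular portion | 3600.00 | 146.67 | 30.00 | 528000.00 | 108000.00
Σ | 14400.00 |  |  | 1176000.00 | 594000.00
x_c = 1176000.00 / 14400.00 = 81.67 mm
y_c = 594000.00 / 14400.00 = 41.25 mm

x_c = 81.67 mm, y_c = 41.25 mm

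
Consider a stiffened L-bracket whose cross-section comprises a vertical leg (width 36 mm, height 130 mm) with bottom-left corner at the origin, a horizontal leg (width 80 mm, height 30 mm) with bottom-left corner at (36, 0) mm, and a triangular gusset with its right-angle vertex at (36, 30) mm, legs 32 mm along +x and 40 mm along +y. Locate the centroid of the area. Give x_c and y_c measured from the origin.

vertical leg: A = 36 × 130 = 4680.00, centroid at (18.00, 65.00).
horizontal leg: A = 80 × 30 = 2400.00, centroid at (76.00, 15.00).
gusset: A = ½·32·40 = 640.00, centroid at (46.67, 43.33).
ΣA = 7720.00 mm²
ΣAx_c = (4680.00)(18.00) + (2400.00)(76.00) + (640.00)(46.67) = 296506.67 mm³
ΣAy_c = (4680.00)(65.00) + (2400.00)(15.00) + (640.00)(43.33) = 367933.33 mm³
x_c = 296506.67 / 7720.00 = 38.41 mm
y_c = 367933.33 / 7720.00 = 47.66 mm

x_c = 38.41 mm, y_c = 47.66 mm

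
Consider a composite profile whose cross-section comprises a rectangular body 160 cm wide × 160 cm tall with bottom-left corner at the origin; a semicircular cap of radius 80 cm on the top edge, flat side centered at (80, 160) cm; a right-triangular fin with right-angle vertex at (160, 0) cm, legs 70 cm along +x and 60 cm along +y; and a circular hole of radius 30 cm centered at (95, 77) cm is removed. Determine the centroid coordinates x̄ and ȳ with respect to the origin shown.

x̄ = 85.00 cm, ȳ = 109.44 cm

Part | A | x̄ᵢ | ȳᵢ | A·x̄ᵢ | A·ȳᵢ
rectangular body | 25600.00 | 80.00 | 80.00 | 2048000.00 | 2048000.00
semicircular top | 10053.10 | 80.00 | 193.95 | 804247.72 | 1949828.77
triangular fin | 2100.00 | 183.33 | 20.00 | 385000.00 | 42000.00
hole | -2827.43 | 95.00 | 77.00 | -268606.17 | -217712.37
Σ | 34925.66 |  |  | 2968641.55 | 3822116.40
x̄ = 2968641.55 / 34925.66 = 85.00 cm
ȳ = 3822116.40 / 34925.66 = 109.44 cm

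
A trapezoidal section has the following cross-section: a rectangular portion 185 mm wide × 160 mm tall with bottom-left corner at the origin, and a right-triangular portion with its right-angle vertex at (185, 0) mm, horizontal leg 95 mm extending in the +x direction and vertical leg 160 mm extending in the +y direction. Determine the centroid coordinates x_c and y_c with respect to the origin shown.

rectangular portion: A = 185 × 160 = 29600.00, centroid at (92.50, 80.00).
triangular portion: A = ½·95·160 = 7600.00, centroid at (216.67, 53.33).
ΣA = 37200.00 mm²
ΣAx_c = (29600.00)(92.50) + (7600.00)(216.67) = 4384666.67 mm³
ΣAy_c = (29600.00)(80.00) + (7600.00)(53.33) = 2773333.33 mm³
x_c = 4384666.67 / 37200.00 = 117.87 mm
y_c = 2773333.33 / 37200.00 = 74.55 mm

x_c = 117.87 mm, y_c = 74.55 mm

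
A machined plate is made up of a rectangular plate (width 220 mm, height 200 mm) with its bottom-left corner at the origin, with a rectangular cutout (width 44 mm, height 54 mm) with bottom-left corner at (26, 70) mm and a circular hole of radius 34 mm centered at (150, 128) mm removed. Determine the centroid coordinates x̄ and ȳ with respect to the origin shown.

plate: A = 220 × 200 = 44000.00, centroid at (110.00, 100.00).
hole 1: A = −(44 × 54) = -2376.00, centroid at (48.00, 97.00).
hole 2: A = −π·34² = -3631.68, centroid at (150.00, 128.00).
ΣA = 37992.32 mm², ΣAx̄ = 4181199.83 mm³, ΣAȳ = 3704672.82 mm³.
x̄ = 4181199.83/37992.32 = 110.05 mm; ȳ = 3704672.82/37992.32 = 97.51 mm.

x̄ = 110.05 mm, ȳ = 97.51 mm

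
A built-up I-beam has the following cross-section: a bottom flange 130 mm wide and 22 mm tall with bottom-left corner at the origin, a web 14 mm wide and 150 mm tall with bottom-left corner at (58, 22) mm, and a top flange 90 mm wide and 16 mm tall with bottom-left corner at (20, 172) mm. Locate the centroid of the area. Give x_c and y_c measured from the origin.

x_c = 65.00 mm, y_c = 77.24 mm

bottom flange: A = 130 × 22 = 2860.00, centroid at (65.00, 11.00).
web: A = 14 × 150 = 2100.00, centroid at (65.00, 97.00).
top flange: A = 90 × 16 = 1440.00, centroid at (65.00, 180.00).
ΣA = 6400.00 mm², ΣAx_c = 416000.00 mm³, ΣAy_c = 494360.00 mm³.
x_c = 416000.00/6400.00 = 65.00 mm; y_c = 494360.00/6400.00 = 77.24 mm.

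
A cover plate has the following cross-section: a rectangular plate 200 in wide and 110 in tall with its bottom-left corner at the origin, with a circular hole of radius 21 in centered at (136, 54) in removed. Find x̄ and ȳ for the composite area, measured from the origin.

plate: A = 200 × 110 = 22000.00, centroid at (100.00, 55.00).
hole: A = −π·21² = -1385.44, centroid at (136.00, 54.00).
ΣA = 20614.56 in²
ΣAx̄ = (22000.00)(100.00) + (-1385.44)(136.00) = 2011579.84 in³
ΣAȳ = (22000.00)(55.00) + (-1385.44)(54.00) = 1135186.11 in³
x̄ = 2011579.84 / 20614.56 = 97.58 in
ȳ = 1135186.11 / 20614.56 = 55.07 in

x̄ = 97.58 in, ȳ = 55.07 in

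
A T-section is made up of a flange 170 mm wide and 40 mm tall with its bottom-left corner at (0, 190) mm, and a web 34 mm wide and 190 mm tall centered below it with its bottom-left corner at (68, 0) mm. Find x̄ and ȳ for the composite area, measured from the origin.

web: A = 34 × 190 = 6460.00, centroid at (85.00, 95.00).
flange: A = 170 × 40 = 6800.00, centroid at (85.00, 210.00).
ΣA = 13260.00 mm²
ΣAx̄ = (6460.00)(85.00) + (6800.00)(85.00) = 1127100.00 mm³
ΣAȳ = (6460.00)(95.00) + (6800.00)(210.00) = 2041700.00 mm³
x̄ = 1127100.00 / 13260.00 = 85.00 mm
ȳ = 2041700.00 / 13260.00 = 153.97 mm

x̄ = 85.00 mm, ȳ = 153.97 mm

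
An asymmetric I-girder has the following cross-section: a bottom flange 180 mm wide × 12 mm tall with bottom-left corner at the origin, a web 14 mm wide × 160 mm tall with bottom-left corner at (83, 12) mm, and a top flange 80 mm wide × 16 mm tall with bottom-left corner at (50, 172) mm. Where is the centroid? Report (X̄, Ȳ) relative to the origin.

bottom flange: A = 180 × 12 = 2160.00, centroid at (90.00, 6.00).
web: A = 14 × 160 = 2240.00, centroid at (90.00, 92.00).
top flange: A = 80 × 16 = 1280.00, centroid at (90.00, 180.00).
ΣA = 5680.00 mm²
ΣAX̄ = (2160.00)(90.00) + (2240.00)(90.00) + (1280.00)(90.00) = 511200.00 mm³
ΣAȲ = (2160.00)(6.00) + (2240.00)(92.00) + (1280.00)(180.00) = 449440.00 mm³
X̄ = 511200.00 / 5680.00 = 90.00 mm
Ȳ = 449440.00 / 5680.00 = 79.13 mm

X̄ = 90.00 mm, Ȳ = 79.13 mm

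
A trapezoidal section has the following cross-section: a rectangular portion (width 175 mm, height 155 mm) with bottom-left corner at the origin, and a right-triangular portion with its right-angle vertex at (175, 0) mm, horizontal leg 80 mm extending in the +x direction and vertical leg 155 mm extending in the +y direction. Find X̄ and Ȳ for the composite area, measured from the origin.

X̄ = 108.74 mm, Ȳ = 72.69 mm

Part | A | x̄ᵢ | ȳᵢ | A·x̄ᵢ | A·ȳᵢ
rectangular portion | 27125.00 | 87.50 | 77.50 | 2373437.50 | 2102187.50
triangular portion | 6200.00 | 201.67 | 51.67 | 1250333.33 | 320333.33
Σ | 33325.00 |  |  | 3623770.83 | 2422520.83
X̄ = 3623770.83 / 33325.00 = 108.74 mm
Ȳ = 2422520.83 / 33325.00 = 72.69 mm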